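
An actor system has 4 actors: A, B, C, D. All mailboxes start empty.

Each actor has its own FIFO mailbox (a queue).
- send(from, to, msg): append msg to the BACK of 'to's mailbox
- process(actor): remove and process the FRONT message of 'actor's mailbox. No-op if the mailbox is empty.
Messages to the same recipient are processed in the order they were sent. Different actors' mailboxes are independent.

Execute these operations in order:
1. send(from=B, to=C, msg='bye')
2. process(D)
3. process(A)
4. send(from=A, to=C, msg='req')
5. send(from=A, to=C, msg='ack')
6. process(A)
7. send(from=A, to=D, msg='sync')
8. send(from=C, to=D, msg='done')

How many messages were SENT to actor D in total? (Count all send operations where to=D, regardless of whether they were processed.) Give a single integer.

Answer: 2

Derivation:
After 1 (send(from=B, to=C, msg='bye')): A:[] B:[] C:[bye] D:[]
After 2 (process(D)): A:[] B:[] C:[bye] D:[]
After 3 (process(A)): A:[] B:[] C:[bye] D:[]
After 4 (send(from=A, to=C, msg='req')): A:[] B:[] C:[bye,req] D:[]
After 5 (send(from=A, to=C, msg='ack')): A:[] B:[] C:[bye,req,ack] D:[]
After 6 (process(A)): A:[] B:[] C:[bye,req,ack] D:[]
After 7 (send(from=A, to=D, msg='sync')): A:[] B:[] C:[bye,req,ack] D:[sync]
After 8 (send(from=C, to=D, msg='done')): A:[] B:[] C:[bye,req,ack] D:[sync,done]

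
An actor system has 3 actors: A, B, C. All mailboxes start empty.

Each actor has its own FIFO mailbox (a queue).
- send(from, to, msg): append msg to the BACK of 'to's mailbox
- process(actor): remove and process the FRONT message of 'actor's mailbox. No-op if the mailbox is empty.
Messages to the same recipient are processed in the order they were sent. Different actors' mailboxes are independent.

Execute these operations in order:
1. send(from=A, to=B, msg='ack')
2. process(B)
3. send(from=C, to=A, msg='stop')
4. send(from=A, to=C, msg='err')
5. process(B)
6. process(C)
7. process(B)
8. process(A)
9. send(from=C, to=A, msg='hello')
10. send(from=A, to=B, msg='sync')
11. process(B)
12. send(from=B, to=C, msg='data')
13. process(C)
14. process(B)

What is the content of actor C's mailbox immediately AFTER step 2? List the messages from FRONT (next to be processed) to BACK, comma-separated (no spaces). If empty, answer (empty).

After 1 (send(from=A, to=B, msg='ack')): A:[] B:[ack] C:[]
After 2 (process(B)): A:[] B:[] C:[]

(empty)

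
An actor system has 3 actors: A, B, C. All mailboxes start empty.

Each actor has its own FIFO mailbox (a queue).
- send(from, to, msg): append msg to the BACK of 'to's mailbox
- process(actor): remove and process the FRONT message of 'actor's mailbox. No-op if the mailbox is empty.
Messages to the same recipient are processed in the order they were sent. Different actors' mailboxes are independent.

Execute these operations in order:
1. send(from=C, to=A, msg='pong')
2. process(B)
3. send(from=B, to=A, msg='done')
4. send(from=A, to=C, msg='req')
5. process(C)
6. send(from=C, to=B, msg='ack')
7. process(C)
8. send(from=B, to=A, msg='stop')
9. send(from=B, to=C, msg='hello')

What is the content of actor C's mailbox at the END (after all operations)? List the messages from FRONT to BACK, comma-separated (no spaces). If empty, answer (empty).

After 1 (send(from=C, to=A, msg='pong')): A:[pong] B:[] C:[]
After 2 (process(B)): A:[pong] B:[] C:[]
After 3 (send(from=B, to=A, msg='done')): A:[pong,done] B:[] C:[]
After 4 (send(from=A, to=C, msg='req')): A:[pong,done] B:[] C:[req]
After 5 (process(C)): A:[pong,done] B:[] C:[]
After 6 (send(from=C, to=B, msg='ack')): A:[pong,done] B:[ack] C:[]
After 7 (process(C)): A:[pong,done] B:[ack] C:[]
After 8 (send(from=B, to=A, msg='stop')): A:[pong,done,stop] B:[ack] C:[]
After 9 (send(from=B, to=C, msg='hello')): A:[pong,done,stop] B:[ack] C:[hello]

Answer: hello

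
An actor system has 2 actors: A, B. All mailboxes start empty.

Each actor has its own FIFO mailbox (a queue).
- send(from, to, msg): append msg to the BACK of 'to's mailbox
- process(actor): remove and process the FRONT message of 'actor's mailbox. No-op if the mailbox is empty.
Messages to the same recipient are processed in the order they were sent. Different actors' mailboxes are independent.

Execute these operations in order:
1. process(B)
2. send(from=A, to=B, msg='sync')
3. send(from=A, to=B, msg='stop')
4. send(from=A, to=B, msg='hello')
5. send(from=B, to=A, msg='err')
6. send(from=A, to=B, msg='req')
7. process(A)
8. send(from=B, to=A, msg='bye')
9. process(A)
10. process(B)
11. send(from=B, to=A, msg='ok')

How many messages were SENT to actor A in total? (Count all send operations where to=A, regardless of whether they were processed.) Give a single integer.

After 1 (process(B)): A:[] B:[]
After 2 (send(from=A, to=B, msg='sync')): A:[] B:[sync]
After 3 (send(from=A, to=B, msg='stop')): A:[] B:[sync,stop]
After 4 (send(from=A, to=B, msg='hello')): A:[] B:[sync,stop,hello]
After 5 (send(from=B, to=A, msg='err')): A:[err] B:[sync,stop,hello]
After 6 (send(from=A, to=B, msg='req')): A:[err] B:[sync,stop,hello,req]
After 7 (process(A)): A:[] B:[sync,stop,hello,req]
After 8 (send(from=B, to=A, msg='bye')): A:[bye] B:[sync,stop,hello,req]
After 9 (process(A)): A:[] B:[sync,stop,hello,req]
After 10 (process(B)): A:[] B:[stop,hello,req]
After 11 (send(from=B, to=A, msg='ok')): A:[ok] B:[stop,hello,req]

Answer: 3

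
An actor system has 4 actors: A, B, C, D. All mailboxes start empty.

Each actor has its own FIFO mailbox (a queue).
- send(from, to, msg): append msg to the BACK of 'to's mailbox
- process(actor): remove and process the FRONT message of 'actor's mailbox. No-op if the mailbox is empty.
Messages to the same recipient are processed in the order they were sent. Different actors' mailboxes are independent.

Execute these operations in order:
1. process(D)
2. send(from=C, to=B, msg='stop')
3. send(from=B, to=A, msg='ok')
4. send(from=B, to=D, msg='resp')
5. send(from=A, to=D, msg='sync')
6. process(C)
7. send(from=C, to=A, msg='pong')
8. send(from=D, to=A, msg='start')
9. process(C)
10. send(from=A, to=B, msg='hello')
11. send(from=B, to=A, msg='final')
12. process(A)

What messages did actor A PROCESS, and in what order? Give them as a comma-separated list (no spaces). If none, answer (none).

After 1 (process(D)): A:[] B:[] C:[] D:[]
After 2 (send(from=C, to=B, msg='stop')): A:[] B:[stop] C:[] D:[]
After 3 (send(from=B, to=A, msg='ok')): A:[ok] B:[stop] C:[] D:[]
After 4 (send(from=B, to=D, msg='resp')): A:[ok] B:[stop] C:[] D:[resp]
After 5 (send(from=A, to=D, msg='sync')): A:[ok] B:[stop] C:[] D:[resp,sync]
After 6 (process(C)): A:[ok] B:[stop] C:[] D:[resp,sync]
After 7 (send(from=C, to=A, msg='pong')): A:[ok,pong] B:[stop] C:[] D:[resp,sync]
After 8 (send(from=D, to=A, msg='start')): A:[ok,pong,start] B:[stop] C:[] D:[resp,sync]
After 9 (process(C)): A:[ok,pong,start] B:[stop] C:[] D:[resp,sync]
After 10 (send(from=A, to=B, msg='hello')): A:[ok,pong,start] B:[stop,hello] C:[] D:[resp,sync]
After 11 (send(from=B, to=A, msg='final')): A:[ok,pong,start,final] B:[stop,hello] C:[] D:[resp,sync]
After 12 (process(A)): A:[pong,start,final] B:[stop,hello] C:[] D:[resp,sync]

Answer: ok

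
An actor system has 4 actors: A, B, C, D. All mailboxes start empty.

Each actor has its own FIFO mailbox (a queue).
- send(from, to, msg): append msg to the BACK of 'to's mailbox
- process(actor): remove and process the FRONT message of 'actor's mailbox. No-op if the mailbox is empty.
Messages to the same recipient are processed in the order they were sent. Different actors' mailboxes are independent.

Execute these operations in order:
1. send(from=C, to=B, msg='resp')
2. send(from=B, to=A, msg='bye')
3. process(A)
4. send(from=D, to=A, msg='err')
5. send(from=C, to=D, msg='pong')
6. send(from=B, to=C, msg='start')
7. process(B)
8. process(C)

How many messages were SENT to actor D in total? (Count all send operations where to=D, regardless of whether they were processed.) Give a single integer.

After 1 (send(from=C, to=B, msg='resp')): A:[] B:[resp] C:[] D:[]
After 2 (send(from=B, to=A, msg='bye')): A:[bye] B:[resp] C:[] D:[]
After 3 (process(A)): A:[] B:[resp] C:[] D:[]
After 4 (send(from=D, to=A, msg='err')): A:[err] B:[resp] C:[] D:[]
After 5 (send(from=C, to=D, msg='pong')): A:[err] B:[resp] C:[] D:[pong]
After 6 (send(from=B, to=C, msg='start')): A:[err] B:[resp] C:[start] D:[pong]
After 7 (process(B)): A:[err] B:[] C:[start] D:[pong]
After 8 (process(C)): A:[err] B:[] C:[] D:[pong]

Answer: 1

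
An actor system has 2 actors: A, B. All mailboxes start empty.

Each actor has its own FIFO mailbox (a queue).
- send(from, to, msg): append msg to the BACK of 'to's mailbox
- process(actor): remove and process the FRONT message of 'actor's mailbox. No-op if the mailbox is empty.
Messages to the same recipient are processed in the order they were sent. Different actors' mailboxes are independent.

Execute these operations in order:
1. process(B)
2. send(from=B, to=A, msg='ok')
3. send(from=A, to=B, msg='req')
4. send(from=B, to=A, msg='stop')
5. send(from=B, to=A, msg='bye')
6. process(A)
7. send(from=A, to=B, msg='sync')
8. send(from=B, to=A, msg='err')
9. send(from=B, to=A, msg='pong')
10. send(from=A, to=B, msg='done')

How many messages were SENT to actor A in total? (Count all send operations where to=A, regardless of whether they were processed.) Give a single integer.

After 1 (process(B)): A:[] B:[]
After 2 (send(from=B, to=A, msg='ok')): A:[ok] B:[]
After 3 (send(from=A, to=B, msg='req')): A:[ok] B:[req]
After 4 (send(from=B, to=A, msg='stop')): A:[ok,stop] B:[req]
After 5 (send(from=B, to=A, msg='bye')): A:[ok,stop,bye] B:[req]
After 6 (process(A)): A:[stop,bye] B:[req]
After 7 (send(from=A, to=B, msg='sync')): A:[stop,bye] B:[req,sync]
After 8 (send(from=B, to=A, msg='err')): A:[stop,bye,err] B:[req,sync]
After 9 (send(from=B, to=A, msg='pong')): A:[stop,bye,err,pong] B:[req,sync]
After 10 (send(from=A, to=B, msg='done')): A:[stop,bye,err,pong] B:[req,sync,done]

Answer: 5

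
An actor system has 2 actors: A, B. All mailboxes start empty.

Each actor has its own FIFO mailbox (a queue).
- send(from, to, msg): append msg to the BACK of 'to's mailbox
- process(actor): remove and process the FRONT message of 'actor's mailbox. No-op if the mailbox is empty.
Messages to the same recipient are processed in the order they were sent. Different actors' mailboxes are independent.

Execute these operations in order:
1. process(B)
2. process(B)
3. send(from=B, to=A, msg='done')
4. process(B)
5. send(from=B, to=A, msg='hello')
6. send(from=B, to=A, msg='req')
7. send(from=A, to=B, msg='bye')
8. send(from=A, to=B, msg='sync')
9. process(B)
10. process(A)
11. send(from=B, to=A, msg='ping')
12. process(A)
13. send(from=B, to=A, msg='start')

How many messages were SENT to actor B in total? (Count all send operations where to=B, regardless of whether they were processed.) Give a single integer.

After 1 (process(B)): A:[] B:[]
After 2 (process(B)): A:[] B:[]
After 3 (send(from=B, to=A, msg='done')): A:[done] B:[]
After 4 (process(B)): A:[done] B:[]
After 5 (send(from=B, to=A, msg='hello')): A:[done,hello] B:[]
After 6 (send(from=B, to=A, msg='req')): A:[done,hello,req] B:[]
After 7 (send(from=A, to=B, msg='bye')): A:[done,hello,req] B:[bye]
After 8 (send(from=A, to=B, msg='sync')): A:[done,hello,req] B:[bye,sync]
After 9 (process(B)): A:[done,hello,req] B:[sync]
After 10 (process(A)): A:[hello,req] B:[sync]
After 11 (send(from=B, to=A, msg='ping')): A:[hello,req,ping] B:[sync]
After 12 (process(A)): A:[req,ping] B:[sync]
After 13 (send(from=B, to=A, msg='start')): A:[req,ping,start] B:[sync]

Answer: 2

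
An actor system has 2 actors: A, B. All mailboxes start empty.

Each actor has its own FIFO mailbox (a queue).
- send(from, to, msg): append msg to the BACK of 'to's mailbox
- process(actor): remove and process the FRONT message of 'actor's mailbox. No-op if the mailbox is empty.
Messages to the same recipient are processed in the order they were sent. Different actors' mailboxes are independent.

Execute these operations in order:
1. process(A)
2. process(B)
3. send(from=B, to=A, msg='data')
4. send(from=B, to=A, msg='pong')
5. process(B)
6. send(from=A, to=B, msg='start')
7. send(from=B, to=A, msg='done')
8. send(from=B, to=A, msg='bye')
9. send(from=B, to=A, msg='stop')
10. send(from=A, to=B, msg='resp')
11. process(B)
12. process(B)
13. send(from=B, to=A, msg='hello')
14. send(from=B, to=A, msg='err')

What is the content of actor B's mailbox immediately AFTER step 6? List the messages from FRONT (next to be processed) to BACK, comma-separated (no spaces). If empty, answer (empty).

After 1 (process(A)): A:[] B:[]
After 2 (process(B)): A:[] B:[]
After 3 (send(from=B, to=A, msg='data')): A:[data] B:[]
After 4 (send(from=B, to=A, msg='pong')): A:[data,pong] B:[]
After 5 (process(B)): A:[data,pong] B:[]
After 6 (send(from=A, to=B, msg='start')): A:[data,pong] B:[start]

start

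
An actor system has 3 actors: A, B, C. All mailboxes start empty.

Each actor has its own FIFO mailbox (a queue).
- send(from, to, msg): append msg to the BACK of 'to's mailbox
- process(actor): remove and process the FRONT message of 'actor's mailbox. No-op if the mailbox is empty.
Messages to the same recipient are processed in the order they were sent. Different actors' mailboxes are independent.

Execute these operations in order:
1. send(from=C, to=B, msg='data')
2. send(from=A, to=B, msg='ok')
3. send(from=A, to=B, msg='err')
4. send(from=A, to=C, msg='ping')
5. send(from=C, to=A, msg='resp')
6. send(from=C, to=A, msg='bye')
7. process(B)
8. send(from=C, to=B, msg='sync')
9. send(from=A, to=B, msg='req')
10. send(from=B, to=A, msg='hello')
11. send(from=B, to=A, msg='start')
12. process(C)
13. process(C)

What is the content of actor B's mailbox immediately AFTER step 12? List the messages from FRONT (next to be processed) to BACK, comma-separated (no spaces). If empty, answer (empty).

After 1 (send(from=C, to=B, msg='data')): A:[] B:[data] C:[]
After 2 (send(from=A, to=B, msg='ok')): A:[] B:[data,ok] C:[]
After 3 (send(from=A, to=B, msg='err')): A:[] B:[data,ok,err] C:[]
After 4 (send(from=A, to=C, msg='ping')): A:[] B:[data,ok,err] C:[ping]
After 5 (send(from=C, to=A, msg='resp')): A:[resp] B:[data,ok,err] C:[ping]
After 6 (send(from=C, to=A, msg='bye')): A:[resp,bye] B:[data,ok,err] C:[ping]
After 7 (process(B)): A:[resp,bye] B:[ok,err] C:[ping]
After 8 (send(from=C, to=B, msg='sync')): A:[resp,bye] B:[ok,err,sync] C:[ping]
After 9 (send(from=A, to=B, msg='req')): A:[resp,bye] B:[ok,err,sync,req] C:[ping]
After 10 (send(from=B, to=A, msg='hello')): A:[resp,bye,hello] B:[ok,err,sync,req] C:[ping]
After 11 (send(from=B, to=A, msg='start')): A:[resp,bye,hello,start] B:[ok,err,sync,req] C:[ping]
After 12 (process(C)): A:[resp,bye,hello,start] B:[ok,err,sync,req] C:[]

ok,err,sync,req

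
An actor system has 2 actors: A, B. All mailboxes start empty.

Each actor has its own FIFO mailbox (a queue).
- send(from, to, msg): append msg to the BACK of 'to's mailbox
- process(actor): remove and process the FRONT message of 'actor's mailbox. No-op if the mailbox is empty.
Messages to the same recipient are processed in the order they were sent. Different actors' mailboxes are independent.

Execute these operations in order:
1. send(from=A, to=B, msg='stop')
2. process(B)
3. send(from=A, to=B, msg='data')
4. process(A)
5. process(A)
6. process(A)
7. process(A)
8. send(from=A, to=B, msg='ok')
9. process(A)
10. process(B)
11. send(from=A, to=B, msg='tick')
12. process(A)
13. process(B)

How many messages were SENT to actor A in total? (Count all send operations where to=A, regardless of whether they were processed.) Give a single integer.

After 1 (send(from=A, to=B, msg='stop')): A:[] B:[stop]
After 2 (process(B)): A:[] B:[]
After 3 (send(from=A, to=B, msg='data')): A:[] B:[data]
After 4 (process(A)): A:[] B:[data]
After 5 (process(A)): A:[] B:[data]
After 6 (process(A)): A:[] B:[data]
After 7 (process(A)): A:[] B:[data]
After 8 (send(from=A, to=B, msg='ok')): A:[] B:[data,ok]
After 9 (process(A)): A:[] B:[data,ok]
After 10 (process(B)): A:[] B:[ok]
After 11 (send(from=A, to=B, msg='tick')): A:[] B:[ok,tick]
After 12 (process(A)): A:[] B:[ok,tick]
After 13 (process(B)): A:[] B:[tick]

Answer: 0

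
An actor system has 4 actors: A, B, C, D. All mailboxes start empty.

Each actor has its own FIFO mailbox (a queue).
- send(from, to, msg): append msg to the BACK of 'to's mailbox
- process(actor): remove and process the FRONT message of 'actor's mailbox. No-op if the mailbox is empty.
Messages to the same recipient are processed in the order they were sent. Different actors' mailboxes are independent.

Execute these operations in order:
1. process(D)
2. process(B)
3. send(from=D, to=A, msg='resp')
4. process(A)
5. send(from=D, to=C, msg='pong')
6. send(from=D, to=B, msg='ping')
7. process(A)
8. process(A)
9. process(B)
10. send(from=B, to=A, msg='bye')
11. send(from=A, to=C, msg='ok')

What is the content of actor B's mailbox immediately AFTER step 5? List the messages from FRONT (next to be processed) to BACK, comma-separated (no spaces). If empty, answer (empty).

After 1 (process(D)): A:[] B:[] C:[] D:[]
After 2 (process(B)): A:[] B:[] C:[] D:[]
After 3 (send(from=D, to=A, msg='resp')): A:[resp] B:[] C:[] D:[]
After 4 (process(A)): A:[] B:[] C:[] D:[]
After 5 (send(from=D, to=C, msg='pong')): A:[] B:[] C:[pong] D:[]

(empty)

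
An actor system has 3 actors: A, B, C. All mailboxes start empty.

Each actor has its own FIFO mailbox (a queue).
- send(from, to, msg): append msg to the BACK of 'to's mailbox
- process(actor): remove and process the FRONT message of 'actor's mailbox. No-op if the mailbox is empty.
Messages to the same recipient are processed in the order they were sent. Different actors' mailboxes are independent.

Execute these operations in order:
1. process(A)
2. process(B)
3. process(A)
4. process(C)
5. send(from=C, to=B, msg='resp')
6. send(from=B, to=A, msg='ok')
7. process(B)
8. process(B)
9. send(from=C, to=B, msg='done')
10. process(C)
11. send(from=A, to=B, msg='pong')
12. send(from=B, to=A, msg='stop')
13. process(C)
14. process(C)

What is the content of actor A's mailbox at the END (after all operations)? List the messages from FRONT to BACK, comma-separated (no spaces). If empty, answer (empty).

Answer: ok,stop

Derivation:
After 1 (process(A)): A:[] B:[] C:[]
After 2 (process(B)): A:[] B:[] C:[]
After 3 (process(A)): A:[] B:[] C:[]
After 4 (process(C)): A:[] B:[] C:[]
After 5 (send(from=C, to=B, msg='resp')): A:[] B:[resp] C:[]
After 6 (send(from=B, to=A, msg='ok')): A:[ok] B:[resp] C:[]
After 7 (process(B)): A:[ok] B:[] C:[]
After 8 (process(B)): A:[ok] B:[] C:[]
After 9 (send(from=C, to=B, msg='done')): A:[ok] B:[done] C:[]
After 10 (process(C)): A:[ok] B:[done] C:[]
After 11 (send(from=A, to=B, msg='pong')): A:[ok] B:[done,pong] C:[]
After 12 (send(from=B, to=A, msg='stop')): A:[ok,stop] B:[done,pong] C:[]
After 13 (process(C)): A:[ok,stop] B:[done,pong] C:[]
After 14 (process(C)): A:[ok,stop] B:[done,pong] C:[]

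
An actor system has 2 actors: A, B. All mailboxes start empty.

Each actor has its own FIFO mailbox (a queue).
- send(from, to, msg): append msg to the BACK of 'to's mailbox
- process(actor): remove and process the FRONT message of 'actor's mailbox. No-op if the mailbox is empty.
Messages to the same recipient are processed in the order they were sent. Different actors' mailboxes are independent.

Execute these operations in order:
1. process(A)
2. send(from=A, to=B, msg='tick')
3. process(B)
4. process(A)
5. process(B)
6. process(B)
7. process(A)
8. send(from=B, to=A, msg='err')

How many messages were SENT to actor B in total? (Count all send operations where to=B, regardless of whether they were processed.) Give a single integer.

Answer: 1

Derivation:
After 1 (process(A)): A:[] B:[]
After 2 (send(from=A, to=B, msg='tick')): A:[] B:[tick]
After 3 (process(B)): A:[] B:[]
After 4 (process(A)): A:[] B:[]
After 5 (process(B)): A:[] B:[]
After 6 (process(B)): A:[] B:[]
After 7 (process(A)): A:[] B:[]
After 8 (send(from=B, to=A, msg='err')): A:[err] B:[]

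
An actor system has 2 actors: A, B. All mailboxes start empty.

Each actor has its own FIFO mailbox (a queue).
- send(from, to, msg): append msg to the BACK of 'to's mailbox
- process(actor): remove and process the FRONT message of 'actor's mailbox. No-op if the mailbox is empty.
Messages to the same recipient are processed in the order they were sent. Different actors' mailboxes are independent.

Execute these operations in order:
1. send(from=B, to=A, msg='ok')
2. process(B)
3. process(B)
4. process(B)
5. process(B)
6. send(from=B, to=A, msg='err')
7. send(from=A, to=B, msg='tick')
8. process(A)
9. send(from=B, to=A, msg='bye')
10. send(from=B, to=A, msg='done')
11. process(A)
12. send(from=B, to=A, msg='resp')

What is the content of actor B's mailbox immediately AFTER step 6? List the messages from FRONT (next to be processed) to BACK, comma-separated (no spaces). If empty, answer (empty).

After 1 (send(from=B, to=A, msg='ok')): A:[ok] B:[]
After 2 (process(B)): A:[ok] B:[]
After 3 (process(B)): A:[ok] B:[]
After 4 (process(B)): A:[ok] B:[]
After 5 (process(B)): A:[ok] B:[]
After 6 (send(from=B, to=A, msg='err')): A:[ok,err] B:[]

(empty)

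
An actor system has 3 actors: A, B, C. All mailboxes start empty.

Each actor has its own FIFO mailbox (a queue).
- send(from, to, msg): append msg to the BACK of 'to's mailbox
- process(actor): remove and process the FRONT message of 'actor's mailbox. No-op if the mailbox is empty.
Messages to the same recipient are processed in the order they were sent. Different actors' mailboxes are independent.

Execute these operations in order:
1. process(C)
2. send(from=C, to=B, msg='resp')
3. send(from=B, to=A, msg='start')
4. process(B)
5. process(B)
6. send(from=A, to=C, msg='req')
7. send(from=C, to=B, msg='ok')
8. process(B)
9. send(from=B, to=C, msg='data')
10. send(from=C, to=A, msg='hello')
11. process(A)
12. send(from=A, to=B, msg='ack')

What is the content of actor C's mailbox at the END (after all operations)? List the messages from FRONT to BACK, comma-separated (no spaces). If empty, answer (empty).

After 1 (process(C)): A:[] B:[] C:[]
After 2 (send(from=C, to=B, msg='resp')): A:[] B:[resp] C:[]
After 3 (send(from=B, to=A, msg='start')): A:[start] B:[resp] C:[]
After 4 (process(B)): A:[start] B:[] C:[]
After 5 (process(B)): A:[start] B:[] C:[]
After 6 (send(from=A, to=C, msg='req')): A:[start] B:[] C:[req]
After 7 (send(from=C, to=B, msg='ok')): A:[start] B:[ok] C:[req]
After 8 (process(B)): A:[start] B:[] C:[req]
After 9 (send(from=B, to=C, msg='data')): A:[start] B:[] C:[req,data]
After 10 (send(from=C, to=A, msg='hello')): A:[start,hello] B:[] C:[req,data]
After 11 (process(A)): A:[hello] B:[] C:[req,data]
After 12 (send(from=A, to=B, msg='ack')): A:[hello] B:[ack] C:[req,data]

Answer: req,data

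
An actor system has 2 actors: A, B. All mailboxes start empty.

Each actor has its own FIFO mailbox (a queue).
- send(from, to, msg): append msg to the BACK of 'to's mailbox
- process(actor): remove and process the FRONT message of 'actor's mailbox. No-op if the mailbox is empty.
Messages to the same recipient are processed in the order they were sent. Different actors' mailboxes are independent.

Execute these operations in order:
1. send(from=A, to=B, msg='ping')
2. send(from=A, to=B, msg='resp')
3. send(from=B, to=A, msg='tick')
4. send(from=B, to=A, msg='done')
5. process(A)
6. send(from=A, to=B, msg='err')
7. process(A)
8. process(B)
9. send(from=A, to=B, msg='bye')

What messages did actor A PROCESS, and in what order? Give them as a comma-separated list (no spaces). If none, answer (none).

After 1 (send(from=A, to=B, msg='ping')): A:[] B:[ping]
After 2 (send(from=A, to=B, msg='resp')): A:[] B:[ping,resp]
After 3 (send(from=B, to=A, msg='tick')): A:[tick] B:[ping,resp]
After 4 (send(from=B, to=A, msg='done')): A:[tick,done] B:[ping,resp]
After 5 (process(A)): A:[done] B:[ping,resp]
After 6 (send(from=A, to=B, msg='err')): A:[done] B:[ping,resp,err]
After 7 (process(A)): A:[] B:[ping,resp,err]
After 8 (process(B)): A:[] B:[resp,err]
After 9 (send(from=A, to=B, msg='bye')): A:[] B:[resp,err,bye]

Answer: tick,done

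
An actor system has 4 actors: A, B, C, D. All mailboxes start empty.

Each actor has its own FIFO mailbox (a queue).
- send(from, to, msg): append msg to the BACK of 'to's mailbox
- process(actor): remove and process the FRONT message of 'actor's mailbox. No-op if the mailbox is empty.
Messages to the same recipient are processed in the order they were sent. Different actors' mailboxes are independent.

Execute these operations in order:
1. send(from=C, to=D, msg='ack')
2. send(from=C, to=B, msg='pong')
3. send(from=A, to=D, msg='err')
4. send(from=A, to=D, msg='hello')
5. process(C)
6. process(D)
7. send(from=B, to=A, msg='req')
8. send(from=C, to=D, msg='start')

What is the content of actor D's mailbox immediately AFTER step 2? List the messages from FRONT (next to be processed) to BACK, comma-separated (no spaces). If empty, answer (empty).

After 1 (send(from=C, to=D, msg='ack')): A:[] B:[] C:[] D:[ack]
After 2 (send(from=C, to=B, msg='pong')): A:[] B:[pong] C:[] D:[ack]

ack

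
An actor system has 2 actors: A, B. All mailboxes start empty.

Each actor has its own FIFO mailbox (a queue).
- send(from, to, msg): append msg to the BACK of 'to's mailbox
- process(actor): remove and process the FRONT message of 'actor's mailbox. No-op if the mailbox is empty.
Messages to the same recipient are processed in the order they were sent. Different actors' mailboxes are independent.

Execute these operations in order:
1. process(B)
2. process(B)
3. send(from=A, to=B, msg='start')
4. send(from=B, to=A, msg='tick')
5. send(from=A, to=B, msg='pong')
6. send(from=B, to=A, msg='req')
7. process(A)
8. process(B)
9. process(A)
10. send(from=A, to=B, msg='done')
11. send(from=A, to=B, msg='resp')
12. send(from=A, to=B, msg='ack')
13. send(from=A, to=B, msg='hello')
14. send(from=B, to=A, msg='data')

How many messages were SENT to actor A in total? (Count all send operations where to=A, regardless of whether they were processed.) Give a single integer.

Answer: 3

Derivation:
After 1 (process(B)): A:[] B:[]
After 2 (process(B)): A:[] B:[]
After 3 (send(from=A, to=B, msg='start')): A:[] B:[start]
After 4 (send(from=B, to=A, msg='tick')): A:[tick] B:[start]
After 5 (send(from=A, to=B, msg='pong')): A:[tick] B:[start,pong]
After 6 (send(from=B, to=A, msg='req')): A:[tick,req] B:[start,pong]
After 7 (process(A)): A:[req] B:[start,pong]
After 8 (process(B)): A:[req] B:[pong]
After 9 (process(A)): A:[] B:[pong]
After 10 (send(from=A, to=B, msg='done')): A:[] B:[pong,done]
After 11 (send(from=A, to=B, msg='resp')): A:[] B:[pong,done,resp]
After 12 (send(from=A, to=B, msg='ack')): A:[] B:[pong,done,resp,ack]
After 13 (send(from=A, to=B, msg='hello')): A:[] B:[pong,done,resp,ack,hello]
After 14 (send(from=B, to=A, msg='data')): A:[data] B:[pong,done,resp,ack,hello]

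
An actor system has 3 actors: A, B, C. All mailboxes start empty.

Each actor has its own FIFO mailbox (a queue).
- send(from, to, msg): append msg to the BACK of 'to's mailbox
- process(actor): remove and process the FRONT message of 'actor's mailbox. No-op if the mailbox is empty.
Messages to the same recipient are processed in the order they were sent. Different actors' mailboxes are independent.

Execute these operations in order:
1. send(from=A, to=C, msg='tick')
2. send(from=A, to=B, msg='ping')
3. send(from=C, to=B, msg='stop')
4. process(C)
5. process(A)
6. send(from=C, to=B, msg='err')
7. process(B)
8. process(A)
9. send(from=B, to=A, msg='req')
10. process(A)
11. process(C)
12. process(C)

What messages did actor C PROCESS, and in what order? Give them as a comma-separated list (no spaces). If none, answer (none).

After 1 (send(from=A, to=C, msg='tick')): A:[] B:[] C:[tick]
After 2 (send(from=A, to=B, msg='ping')): A:[] B:[ping] C:[tick]
After 3 (send(from=C, to=B, msg='stop')): A:[] B:[ping,stop] C:[tick]
After 4 (process(C)): A:[] B:[ping,stop] C:[]
After 5 (process(A)): A:[] B:[ping,stop] C:[]
After 6 (send(from=C, to=B, msg='err')): A:[] B:[ping,stop,err] C:[]
After 7 (process(B)): A:[] B:[stop,err] C:[]
After 8 (process(A)): A:[] B:[stop,err] C:[]
After 9 (send(from=B, to=A, msg='req')): A:[req] B:[stop,err] C:[]
After 10 (process(A)): A:[] B:[stop,err] C:[]
After 11 (process(C)): A:[] B:[stop,err] C:[]
After 12 (process(C)): A:[] B:[stop,err] C:[]

Answer: tick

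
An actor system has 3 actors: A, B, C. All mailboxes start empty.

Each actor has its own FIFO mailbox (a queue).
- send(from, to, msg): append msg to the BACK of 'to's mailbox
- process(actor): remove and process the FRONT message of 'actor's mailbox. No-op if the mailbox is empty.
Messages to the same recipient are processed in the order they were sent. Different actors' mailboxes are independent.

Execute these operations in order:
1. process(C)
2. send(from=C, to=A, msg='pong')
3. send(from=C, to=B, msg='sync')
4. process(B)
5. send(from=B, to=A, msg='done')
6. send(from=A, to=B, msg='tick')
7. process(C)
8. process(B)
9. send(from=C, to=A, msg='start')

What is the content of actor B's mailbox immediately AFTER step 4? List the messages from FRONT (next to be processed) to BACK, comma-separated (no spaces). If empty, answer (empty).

After 1 (process(C)): A:[] B:[] C:[]
After 2 (send(from=C, to=A, msg='pong')): A:[pong] B:[] C:[]
After 3 (send(from=C, to=B, msg='sync')): A:[pong] B:[sync] C:[]
After 4 (process(B)): A:[pong] B:[] C:[]

(empty)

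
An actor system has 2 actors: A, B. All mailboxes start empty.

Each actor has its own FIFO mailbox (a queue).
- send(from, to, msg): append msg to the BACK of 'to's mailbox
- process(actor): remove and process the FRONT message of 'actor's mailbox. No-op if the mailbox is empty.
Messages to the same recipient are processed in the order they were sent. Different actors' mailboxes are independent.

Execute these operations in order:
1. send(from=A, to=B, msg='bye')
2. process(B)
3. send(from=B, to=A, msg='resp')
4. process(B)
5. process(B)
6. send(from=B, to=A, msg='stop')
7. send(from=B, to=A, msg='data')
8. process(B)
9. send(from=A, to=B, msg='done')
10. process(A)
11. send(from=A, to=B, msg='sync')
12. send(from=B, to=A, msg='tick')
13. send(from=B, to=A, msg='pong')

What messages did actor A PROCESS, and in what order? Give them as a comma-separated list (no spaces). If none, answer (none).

Answer: resp

Derivation:
After 1 (send(from=A, to=B, msg='bye')): A:[] B:[bye]
After 2 (process(B)): A:[] B:[]
After 3 (send(from=B, to=A, msg='resp')): A:[resp] B:[]
After 4 (process(B)): A:[resp] B:[]
After 5 (process(B)): A:[resp] B:[]
After 6 (send(from=B, to=A, msg='stop')): A:[resp,stop] B:[]
After 7 (send(from=B, to=A, msg='data')): A:[resp,stop,data] B:[]
After 8 (process(B)): A:[resp,stop,data] B:[]
After 9 (send(from=A, to=B, msg='done')): A:[resp,stop,data] B:[done]
After 10 (process(A)): A:[stop,data] B:[done]
After 11 (send(from=A, to=B, msg='sync')): A:[stop,data] B:[done,sync]
After 12 (send(from=B, to=A, msg='tick')): A:[stop,data,tick] B:[done,sync]
After 13 (send(from=B, to=A, msg='pong')): A:[stop,data,tick,pong] B:[done,sync]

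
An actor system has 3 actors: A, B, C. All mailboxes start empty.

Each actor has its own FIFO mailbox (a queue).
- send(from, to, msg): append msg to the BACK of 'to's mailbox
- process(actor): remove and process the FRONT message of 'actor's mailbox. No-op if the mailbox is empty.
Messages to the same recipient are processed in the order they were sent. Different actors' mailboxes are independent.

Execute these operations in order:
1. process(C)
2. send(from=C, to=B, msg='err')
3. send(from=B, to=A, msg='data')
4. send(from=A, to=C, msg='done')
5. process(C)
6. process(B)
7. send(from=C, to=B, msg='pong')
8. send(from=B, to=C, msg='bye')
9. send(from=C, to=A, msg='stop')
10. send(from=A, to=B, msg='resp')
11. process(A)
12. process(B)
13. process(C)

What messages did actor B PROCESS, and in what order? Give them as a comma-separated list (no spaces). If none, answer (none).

Answer: err,pong

Derivation:
After 1 (process(C)): A:[] B:[] C:[]
After 2 (send(from=C, to=B, msg='err')): A:[] B:[err] C:[]
After 3 (send(from=B, to=A, msg='data')): A:[data] B:[err] C:[]
After 4 (send(from=A, to=C, msg='done')): A:[data] B:[err] C:[done]
After 5 (process(C)): A:[data] B:[err] C:[]
After 6 (process(B)): A:[data] B:[] C:[]
After 7 (send(from=C, to=B, msg='pong')): A:[data] B:[pong] C:[]
After 8 (send(from=B, to=C, msg='bye')): A:[data] B:[pong] C:[bye]
After 9 (send(from=C, to=A, msg='stop')): A:[data,stop] B:[pong] C:[bye]
After 10 (send(from=A, to=B, msg='resp')): A:[data,stop] B:[pong,resp] C:[bye]
After 11 (process(A)): A:[stop] B:[pong,resp] C:[bye]
After 12 (process(B)): A:[stop] B:[resp] C:[bye]
After 13 (process(C)): A:[stop] B:[resp] C:[]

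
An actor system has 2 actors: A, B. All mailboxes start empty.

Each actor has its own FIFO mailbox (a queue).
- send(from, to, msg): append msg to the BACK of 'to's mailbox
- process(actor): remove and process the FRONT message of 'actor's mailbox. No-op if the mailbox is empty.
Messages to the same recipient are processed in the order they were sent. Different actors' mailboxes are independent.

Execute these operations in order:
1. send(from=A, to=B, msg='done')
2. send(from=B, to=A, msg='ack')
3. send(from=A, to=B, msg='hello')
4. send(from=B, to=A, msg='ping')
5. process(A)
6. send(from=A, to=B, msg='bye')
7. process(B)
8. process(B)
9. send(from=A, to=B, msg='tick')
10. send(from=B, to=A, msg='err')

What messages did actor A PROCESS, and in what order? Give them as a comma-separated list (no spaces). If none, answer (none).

After 1 (send(from=A, to=B, msg='done')): A:[] B:[done]
After 2 (send(from=B, to=A, msg='ack')): A:[ack] B:[done]
After 3 (send(from=A, to=B, msg='hello')): A:[ack] B:[done,hello]
After 4 (send(from=B, to=A, msg='ping')): A:[ack,ping] B:[done,hello]
After 5 (process(A)): A:[ping] B:[done,hello]
After 6 (send(from=A, to=B, msg='bye')): A:[ping] B:[done,hello,bye]
After 7 (process(B)): A:[ping] B:[hello,bye]
After 8 (process(B)): A:[ping] B:[bye]
After 9 (send(from=A, to=B, msg='tick')): A:[ping] B:[bye,tick]
After 10 (send(from=B, to=A, msg='err')): A:[ping,err] B:[bye,tick]

Answer: ack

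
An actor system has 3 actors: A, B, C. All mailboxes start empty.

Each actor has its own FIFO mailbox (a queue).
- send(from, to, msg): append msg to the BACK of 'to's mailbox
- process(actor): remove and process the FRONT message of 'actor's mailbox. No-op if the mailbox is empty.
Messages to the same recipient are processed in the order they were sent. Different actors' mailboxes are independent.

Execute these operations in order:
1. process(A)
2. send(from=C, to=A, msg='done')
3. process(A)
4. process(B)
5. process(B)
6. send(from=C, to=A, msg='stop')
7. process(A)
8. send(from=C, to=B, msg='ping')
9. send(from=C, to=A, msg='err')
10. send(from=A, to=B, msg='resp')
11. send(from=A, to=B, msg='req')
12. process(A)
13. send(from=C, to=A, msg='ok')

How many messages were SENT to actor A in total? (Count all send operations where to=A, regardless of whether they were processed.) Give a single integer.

Answer: 4

Derivation:
After 1 (process(A)): A:[] B:[] C:[]
After 2 (send(from=C, to=A, msg='done')): A:[done] B:[] C:[]
After 3 (process(A)): A:[] B:[] C:[]
After 4 (process(B)): A:[] B:[] C:[]
After 5 (process(B)): A:[] B:[] C:[]
After 6 (send(from=C, to=A, msg='stop')): A:[stop] B:[] C:[]
After 7 (process(A)): A:[] B:[] C:[]
After 8 (send(from=C, to=B, msg='ping')): A:[] B:[ping] C:[]
After 9 (send(from=C, to=A, msg='err')): A:[err] B:[ping] C:[]
After 10 (send(from=A, to=B, msg='resp')): A:[err] B:[ping,resp] C:[]
After 11 (send(from=A, to=B, msg='req')): A:[err] B:[ping,resp,req] C:[]
After 12 (process(A)): A:[] B:[ping,resp,req] C:[]
After 13 (send(from=C, to=A, msg='ok')): A:[ok] B:[ping,resp,req] C:[]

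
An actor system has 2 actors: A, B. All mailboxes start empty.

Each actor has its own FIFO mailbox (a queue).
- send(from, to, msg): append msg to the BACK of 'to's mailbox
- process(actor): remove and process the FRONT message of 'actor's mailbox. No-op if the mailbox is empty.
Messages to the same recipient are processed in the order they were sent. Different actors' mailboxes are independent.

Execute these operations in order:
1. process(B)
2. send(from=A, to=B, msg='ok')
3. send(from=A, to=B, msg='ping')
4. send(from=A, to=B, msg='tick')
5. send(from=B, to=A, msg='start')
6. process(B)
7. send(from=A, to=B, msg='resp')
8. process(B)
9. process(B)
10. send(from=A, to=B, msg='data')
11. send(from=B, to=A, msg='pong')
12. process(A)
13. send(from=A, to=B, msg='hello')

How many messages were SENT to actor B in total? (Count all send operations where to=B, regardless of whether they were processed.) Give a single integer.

After 1 (process(B)): A:[] B:[]
After 2 (send(from=A, to=B, msg='ok')): A:[] B:[ok]
After 3 (send(from=A, to=B, msg='ping')): A:[] B:[ok,ping]
After 4 (send(from=A, to=B, msg='tick')): A:[] B:[ok,ping,tick]
After 5 (send(from=B, to=A, msg='start')): A:[start] B:[ok,ping,tick]
After 6 (process(B)): A:[start] B:[ping,tick]
After 7 (send(from=A, to=B, msg='resp')): A:[start] B:[ping,tick,resp]
After 8 (process(B)): A:[start] B:[tick,resp]
After 9 (process(B)): A:[start] B:[resp]
After 10 (send(from=A, to=B, msg='data')): A:[start] B:[resp,data]
After 11 (send(from=B, to=A, msg='pong')): A:[start,pong] B:[resp,data]
After 12 (process(A)): A:[pong] B:[resp,data]
After 13 (send(from=A, to=B, msg='hello')): A:[pong] B:[resp,data,hello]

Answer: 6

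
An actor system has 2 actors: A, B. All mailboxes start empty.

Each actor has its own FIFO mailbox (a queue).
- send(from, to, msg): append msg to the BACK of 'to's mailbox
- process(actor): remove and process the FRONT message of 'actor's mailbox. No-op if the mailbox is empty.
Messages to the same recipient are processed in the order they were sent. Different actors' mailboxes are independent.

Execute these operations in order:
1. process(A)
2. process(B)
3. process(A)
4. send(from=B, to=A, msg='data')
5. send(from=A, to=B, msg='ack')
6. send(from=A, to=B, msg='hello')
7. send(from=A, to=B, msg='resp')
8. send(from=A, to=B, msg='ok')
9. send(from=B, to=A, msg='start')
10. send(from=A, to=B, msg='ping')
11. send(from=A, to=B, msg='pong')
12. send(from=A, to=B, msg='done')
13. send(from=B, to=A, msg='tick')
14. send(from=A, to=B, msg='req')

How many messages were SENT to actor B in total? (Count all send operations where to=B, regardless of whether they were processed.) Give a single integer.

After 1 (process(A)): A:[] B:[]
After 2 (process(B)): A:[] B:[]
After 3 (process(A)): A:[] B:[]
After 4 (send(from=B, to=A, msg='data')): A:[data] B:[]
After 5 (send(from=A, to=B, msg='ack')): A:[data] B:[ack]
After 6 (send(from=A, to=B, msg='hello')): A:[data] B:[ack,hello]
After 7 (send(from=A, to=B, msg='resp')): A:[data] B:[ack,hello,resp]
After 8 (send(from=A, to=B, msg='ok')): A:[data] B:[ack,hello,resp,ok]
After 9 (send(from=B, to=A, msg='start')): A:[data,start] B:[ack,hello,resp,ok]
After 10 (send(from=A, to=B, msg='ping')): A:[data,start] B:[ack,hello,resp,ok,ping]
After 11 (send(from=A, to=B, msg='pong')): A:[data,start] B:[ack,hello,resp,ok,ping,pong]
After 12 (send(from=A, to=B, msg='done')): A:[data,start] B:[ack,hello,resp,ok,ping,pong,done]
After 13 (send(from=B, to=A, msg='tick')): A:[data,start,tick] B:[ack,hello,resp,ok,ping,pong,done]
After 14 (send(from=A, to=B, msg='req')): A:[data,start,tick] B:[ack,hello,resp,ok,ping,pong,done,req]

Answer: 8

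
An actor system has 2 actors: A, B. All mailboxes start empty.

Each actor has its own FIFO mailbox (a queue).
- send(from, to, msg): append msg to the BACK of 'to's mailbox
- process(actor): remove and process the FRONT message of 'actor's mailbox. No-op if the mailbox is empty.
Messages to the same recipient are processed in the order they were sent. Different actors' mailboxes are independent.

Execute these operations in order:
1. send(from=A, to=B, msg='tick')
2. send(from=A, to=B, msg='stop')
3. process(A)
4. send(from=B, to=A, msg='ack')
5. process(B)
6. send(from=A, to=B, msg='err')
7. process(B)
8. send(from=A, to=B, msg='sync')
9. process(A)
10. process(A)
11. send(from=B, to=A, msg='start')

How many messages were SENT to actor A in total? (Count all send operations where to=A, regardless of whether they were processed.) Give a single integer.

Answer: 2

Derivation:
After 1 (send(from=A, to=B, msg='tick')): A:[] B:[tick]
After 2 (send(from=A, to=B, msg='stop')): A:[] B:[tick,stop]
After 3 (process(A)): A:[] B:[tick,stop]
After 4 (send(from=B, to=A, msg='ack')): A:[ack] B:[tick,stop]
After 5 (process(B)): A:[ack] B:[stop]
After 6 (send(from=A, to=B, msg='err')): A:[ack] B:[stop,err]
After 7 (process(B)): A:[ack] B:[err]
After 8 (send(from=A, to=B, msg='sync')): A:[ack] B:[err,sync]
After 9 (process(A)): A:[] B:[err,sync]
After 10 (process(A)): A:[] B:[err,sync]
After 11 (send(from=B, to=A, msg='start')): A:[start] B:[err,sync]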